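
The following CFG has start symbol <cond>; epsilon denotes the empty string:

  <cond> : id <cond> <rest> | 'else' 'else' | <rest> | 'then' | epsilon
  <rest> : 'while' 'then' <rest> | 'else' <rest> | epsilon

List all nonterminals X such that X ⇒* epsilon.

Directly nullable (have an epsilon-production): <cond>, <rest>.

{ <cond>, <rest> }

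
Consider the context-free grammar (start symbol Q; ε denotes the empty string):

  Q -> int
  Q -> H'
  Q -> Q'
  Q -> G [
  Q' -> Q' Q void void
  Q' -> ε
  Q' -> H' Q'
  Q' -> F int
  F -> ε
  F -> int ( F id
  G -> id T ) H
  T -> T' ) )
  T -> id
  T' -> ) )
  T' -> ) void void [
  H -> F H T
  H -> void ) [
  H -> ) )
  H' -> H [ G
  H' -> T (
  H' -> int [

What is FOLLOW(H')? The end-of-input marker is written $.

In Q -> H': H' is at the end, add FOLLOW(Q) = { $, void }.
In Q' -> H' Q': add FIRST(Q')\{ε} = { ), id, int, void }.
  Since Q' is nullable, also add FOLLOW(Q') = { $, ), id, int, void }.
Union: FOLLOW(H') = { $, ), id, int, void }.

{ $, ), id, int, void }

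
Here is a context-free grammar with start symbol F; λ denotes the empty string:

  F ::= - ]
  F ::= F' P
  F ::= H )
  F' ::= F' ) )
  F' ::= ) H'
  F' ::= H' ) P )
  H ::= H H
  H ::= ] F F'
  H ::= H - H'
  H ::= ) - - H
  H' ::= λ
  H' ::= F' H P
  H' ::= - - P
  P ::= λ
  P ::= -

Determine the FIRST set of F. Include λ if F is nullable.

{ ), -, ] }

F ::= - ] contributes {-}.
From F ::= F' P: add FIRST(F') = { ), - }.
From F ::= H ): add FIRST(H) = { ), ] }.
Union: FIRST(F) = { ), -, ] }.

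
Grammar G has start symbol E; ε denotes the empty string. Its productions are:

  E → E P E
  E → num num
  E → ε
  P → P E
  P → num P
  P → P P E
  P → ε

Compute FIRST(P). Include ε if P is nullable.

From P → P E: P, E nullable, take FIRST(P) ∪ FIRST(E) = { num }; also ε since the whole RHS is nullable.
P → num P contributes {num}.
From P → P P E: P, P, E nullable, take FIRST(P) ∪ FIRST(P) ∪ FIRST(E) = { num }; also ε since the whole RHS is nullable.
P → ε contributes ε.
Union: FIRST(P) = { num, ε }.

{ num, ε }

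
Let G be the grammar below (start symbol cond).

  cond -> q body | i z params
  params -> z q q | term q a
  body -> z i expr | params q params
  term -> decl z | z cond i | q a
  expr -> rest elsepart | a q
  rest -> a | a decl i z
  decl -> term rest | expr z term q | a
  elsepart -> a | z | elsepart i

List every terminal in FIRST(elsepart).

elsepart -> a contributes {a}.
elsepart -> z contributes {z}.
From elsepart -> elsepart i: add FIRST(elsepart) = { a, z }.
Union: FIRST(elsepart) = { a, z }.

{ a, z }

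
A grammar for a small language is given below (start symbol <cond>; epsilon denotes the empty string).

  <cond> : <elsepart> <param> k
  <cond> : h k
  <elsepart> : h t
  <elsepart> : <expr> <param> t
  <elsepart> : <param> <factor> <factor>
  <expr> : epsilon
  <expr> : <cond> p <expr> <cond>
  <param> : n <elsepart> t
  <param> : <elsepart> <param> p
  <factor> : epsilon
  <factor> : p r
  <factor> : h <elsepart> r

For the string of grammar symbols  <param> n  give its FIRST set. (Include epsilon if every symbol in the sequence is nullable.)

Add FIRST(<param>) = { h, n }; <param> is not nullable, stop.

{ h, n }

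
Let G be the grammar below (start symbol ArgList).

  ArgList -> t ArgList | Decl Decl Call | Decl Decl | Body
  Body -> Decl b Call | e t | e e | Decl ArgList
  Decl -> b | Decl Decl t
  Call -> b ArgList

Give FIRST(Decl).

{ b }

Decl -> b contributes {b}.
From Decl -> Decl Decl t: add FIRST(Decl) = { b }.
Union: FIRST(Decl) = { b }.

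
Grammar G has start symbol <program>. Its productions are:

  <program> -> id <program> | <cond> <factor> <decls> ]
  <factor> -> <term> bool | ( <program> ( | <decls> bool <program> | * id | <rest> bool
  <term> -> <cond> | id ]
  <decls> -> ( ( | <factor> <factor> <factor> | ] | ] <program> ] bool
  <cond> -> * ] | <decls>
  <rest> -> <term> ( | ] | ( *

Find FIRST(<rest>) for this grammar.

From <rest> -> <term> (: add FIRST(<term>) = { (, *, ], id }.
<rest> -> ] contributes {]}.
<rest> -> ( * contributes {(}.
Union: FIRST(<rest>) = { (, *, ], id }.

{ (, *, ], id }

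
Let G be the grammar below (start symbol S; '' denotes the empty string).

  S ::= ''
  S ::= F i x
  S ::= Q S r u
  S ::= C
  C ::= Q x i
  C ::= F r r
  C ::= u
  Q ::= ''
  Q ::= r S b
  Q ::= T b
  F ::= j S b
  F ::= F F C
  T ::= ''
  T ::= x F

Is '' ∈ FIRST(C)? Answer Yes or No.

Nullable nonterminals: Q, S, T.
No production of C has an RHS whose symbols are all nullable, so C is not nullable.

No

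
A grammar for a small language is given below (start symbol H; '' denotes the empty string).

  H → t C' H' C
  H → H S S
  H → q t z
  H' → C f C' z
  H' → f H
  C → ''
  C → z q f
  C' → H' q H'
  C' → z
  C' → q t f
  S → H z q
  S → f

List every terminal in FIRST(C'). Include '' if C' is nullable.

{ f, q, z }

From C' → H' q H': add FIRST(H') = { f, z }.
C' → z contributes {z}.
C' → q t f contributes {q}.
Union: FIRST(C') = { f, q, z }.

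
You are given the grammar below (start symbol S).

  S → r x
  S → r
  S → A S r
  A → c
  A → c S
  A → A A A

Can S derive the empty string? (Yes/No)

No

No nonterminal in this grammar is nullable.
No production of S has an RHS whose symbols are all nullable, so S is not nullable.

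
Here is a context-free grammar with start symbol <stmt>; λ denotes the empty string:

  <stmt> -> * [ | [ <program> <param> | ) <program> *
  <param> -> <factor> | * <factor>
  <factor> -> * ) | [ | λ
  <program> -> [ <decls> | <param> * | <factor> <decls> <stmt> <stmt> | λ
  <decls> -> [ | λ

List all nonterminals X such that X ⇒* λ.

{ <decls>, <factor>, <param>, <program> }

Directly nullable (have an λ-production): <factor>, <program>, <decls>.
<param> -> <factor> with every symbol nullable, so <param> is nullable.
No other nonterminal has a production whose RHS symbols are all nullable.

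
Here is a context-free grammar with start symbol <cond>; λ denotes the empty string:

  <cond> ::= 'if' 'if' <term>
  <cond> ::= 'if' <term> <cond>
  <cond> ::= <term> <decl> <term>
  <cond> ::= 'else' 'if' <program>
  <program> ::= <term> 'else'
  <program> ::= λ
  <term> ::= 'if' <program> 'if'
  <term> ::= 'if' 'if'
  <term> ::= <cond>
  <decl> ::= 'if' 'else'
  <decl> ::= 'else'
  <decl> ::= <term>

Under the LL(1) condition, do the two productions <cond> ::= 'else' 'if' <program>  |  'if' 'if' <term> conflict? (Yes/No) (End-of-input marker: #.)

No

FIRST('else' 'if' <program>) = { 'else' } and FIRST('if' 'if' <term>) = { 'if' }.
The FIRST sets are disjoint and neither alternative is nullable — no conflict.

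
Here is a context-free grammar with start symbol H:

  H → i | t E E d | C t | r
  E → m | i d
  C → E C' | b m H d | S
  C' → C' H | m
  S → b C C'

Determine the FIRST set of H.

{ b, i, m, r, t }

H → i contributes {i}.
H → t E E d contributes {t}.
From H → C t: add FIRST(C) = { b, i, m }.
H → r contributes {r}.
Union: FIRST(H) = { b, i, m, r, t }.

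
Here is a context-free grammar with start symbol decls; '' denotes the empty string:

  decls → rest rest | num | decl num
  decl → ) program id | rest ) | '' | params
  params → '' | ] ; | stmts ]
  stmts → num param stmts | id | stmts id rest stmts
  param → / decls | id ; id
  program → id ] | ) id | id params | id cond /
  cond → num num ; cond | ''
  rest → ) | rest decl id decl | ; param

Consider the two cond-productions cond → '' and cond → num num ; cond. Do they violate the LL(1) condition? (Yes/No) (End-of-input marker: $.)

FIRST('') = { '' } and FIRST(num num ; cond) = { num }.
The first is nullable but FOLLOW(cond) = { / } is disjoint from FIRST of the second.

No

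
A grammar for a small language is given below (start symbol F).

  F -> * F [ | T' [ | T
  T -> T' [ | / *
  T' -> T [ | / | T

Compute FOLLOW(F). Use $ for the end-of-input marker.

{ $, [ }

F is the start symbol, so $ ∈ FOLLOW(F).
In F -> * F [: add FIRST([) = { [ }.
Union: FOLLOW(F) = { $, [ }.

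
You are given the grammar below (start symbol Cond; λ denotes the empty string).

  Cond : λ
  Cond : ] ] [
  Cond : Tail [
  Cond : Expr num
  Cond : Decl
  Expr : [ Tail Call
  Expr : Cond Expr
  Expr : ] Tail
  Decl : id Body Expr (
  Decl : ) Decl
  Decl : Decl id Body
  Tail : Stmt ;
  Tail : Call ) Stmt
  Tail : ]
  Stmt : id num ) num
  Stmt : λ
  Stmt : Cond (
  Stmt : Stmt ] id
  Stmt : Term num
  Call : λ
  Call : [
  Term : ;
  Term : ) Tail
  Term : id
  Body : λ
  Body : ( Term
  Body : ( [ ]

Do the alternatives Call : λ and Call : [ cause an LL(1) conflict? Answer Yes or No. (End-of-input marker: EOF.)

No

FIRST(λ) = { λ } and FIRST([) = { [ }.
The first is nullable but FOLLOW(Call) = { (, ), num } is disjoint from FIRST of the second.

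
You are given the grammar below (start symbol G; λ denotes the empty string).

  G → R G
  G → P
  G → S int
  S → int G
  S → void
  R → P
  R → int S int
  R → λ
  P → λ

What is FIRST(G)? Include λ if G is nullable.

From G → R G: R, G nullable, take FIRST(R) ∪ FIRST(G) = { int, void }; also λ since the whole RHS is nullable.
From G → P: add FIRST(P) = { λ } (including λ since P is nullable).
From G → S int: add FIRST(S) = { int, void }.
Union: FIRST(G) = { int, void, λ }.

{ int, void, λ }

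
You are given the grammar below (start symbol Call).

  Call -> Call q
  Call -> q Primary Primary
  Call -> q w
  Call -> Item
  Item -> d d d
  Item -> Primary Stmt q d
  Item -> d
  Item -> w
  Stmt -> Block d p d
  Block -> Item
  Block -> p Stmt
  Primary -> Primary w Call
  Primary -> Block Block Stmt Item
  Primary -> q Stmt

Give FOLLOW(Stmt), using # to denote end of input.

In Item -> Primary Stmt q d: add FIRST(q d) = { q }.
In Block -> p Stmt: Stmt is at the end, add FOLLOW(Block) = { d, p, q, w }.
In Primary -> Block Block Stmt Item: add FIRST(Item) = { d, p, q, w }.
In Primary -> q Stmt: Stmt is at the end, add FOLLOW(Primary) = { #, d, p, q, w }.
Union: FOLLOW(Stmt) = { #, d, p, q, w }.

{ #, d, p, q, w }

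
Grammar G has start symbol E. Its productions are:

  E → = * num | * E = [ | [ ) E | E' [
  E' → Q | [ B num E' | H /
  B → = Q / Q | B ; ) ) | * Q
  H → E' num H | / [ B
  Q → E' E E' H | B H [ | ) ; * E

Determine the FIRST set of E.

{ ), *, /, =, [ }

E → = * num contributes {=}.
E → * E = [ contributes {*}.
E → [ ) E contributes {[}.
From E → E' [: add FIRST(E') = { ), *, /, =, [ }.
Union: FIRST(E) = { ), *, /, =, [ }.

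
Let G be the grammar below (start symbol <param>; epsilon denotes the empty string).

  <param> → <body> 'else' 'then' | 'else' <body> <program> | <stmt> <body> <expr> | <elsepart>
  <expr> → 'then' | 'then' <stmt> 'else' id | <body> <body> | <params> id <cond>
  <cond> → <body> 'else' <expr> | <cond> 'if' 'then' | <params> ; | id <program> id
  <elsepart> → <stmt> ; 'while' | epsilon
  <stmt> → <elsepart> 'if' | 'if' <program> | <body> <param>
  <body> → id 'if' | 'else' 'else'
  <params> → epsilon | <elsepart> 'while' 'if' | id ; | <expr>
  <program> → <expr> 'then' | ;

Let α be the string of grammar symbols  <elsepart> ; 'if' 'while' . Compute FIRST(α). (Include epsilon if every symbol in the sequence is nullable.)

Add FIRST(<elsepart>)\{epsilon} = { 'else', 'if', id }; <elsepart> is nullable, continue.
; is a terminal; add {;} and stop.

{ 'else', 'if', ;, id }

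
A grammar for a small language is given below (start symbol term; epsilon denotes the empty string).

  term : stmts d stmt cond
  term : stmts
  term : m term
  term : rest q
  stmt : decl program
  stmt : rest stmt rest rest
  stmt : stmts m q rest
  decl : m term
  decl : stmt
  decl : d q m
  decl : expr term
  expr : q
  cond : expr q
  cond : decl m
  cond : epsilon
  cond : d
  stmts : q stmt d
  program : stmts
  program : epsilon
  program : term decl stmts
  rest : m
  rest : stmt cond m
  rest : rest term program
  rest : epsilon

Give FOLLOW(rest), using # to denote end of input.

{ #, d, m, q }

In term : rest q: add FIRST(q) = { q }.
In stmt : rest stmt rest rest: add FIRST(stmt rest rest) = { d, m, q }.
In stmt : rest stmt rest rest: add FIRST(rest)\{epsilon} = { d, m, q }.
  Since rest is nullable, also add FOLLOW(stmt) = { #, d, m, q }.
In stmt : rest stmt rest rest: rest is at the end, add FOLLOW(stmt) = { #, d, m, q }.
In stmt : stmts m q rest: rest is at the end, add FOLLOW(stmt) = { #, d, m, q }.
In rest : rest term program: add FIRST(term program) = { d, m, q }.
Union: FOLLOW(rest) = { #, d, m, q }.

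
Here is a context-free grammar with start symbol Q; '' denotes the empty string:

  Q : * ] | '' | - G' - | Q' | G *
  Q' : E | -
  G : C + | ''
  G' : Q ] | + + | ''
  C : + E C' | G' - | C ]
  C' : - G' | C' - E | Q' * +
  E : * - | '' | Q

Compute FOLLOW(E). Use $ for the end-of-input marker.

{ $, *, +, -, ] }

In Q' : E: E is at the end, add FOLLOW(Q') = { $, *, +, -, ] }.
In C : + E C': add FIRST(C') = { *, +, -, ] }.
In C' : C' - E: E is at the end, add FOLLOW(C') = { +, -, ] }.
Union: FOLLOW(E) = { $, *, +, -, ] }.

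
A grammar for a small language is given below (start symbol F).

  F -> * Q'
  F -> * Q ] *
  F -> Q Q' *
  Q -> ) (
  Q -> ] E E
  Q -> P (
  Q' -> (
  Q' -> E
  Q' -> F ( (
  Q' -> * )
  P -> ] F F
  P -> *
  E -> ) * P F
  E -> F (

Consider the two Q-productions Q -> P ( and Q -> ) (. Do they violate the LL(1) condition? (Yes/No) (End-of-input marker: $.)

FIRST(P () = { *, ] } and FIRST() () = { ) }.
The FIRST sets are disjoint and neither alternative is nullable — no conflict.

No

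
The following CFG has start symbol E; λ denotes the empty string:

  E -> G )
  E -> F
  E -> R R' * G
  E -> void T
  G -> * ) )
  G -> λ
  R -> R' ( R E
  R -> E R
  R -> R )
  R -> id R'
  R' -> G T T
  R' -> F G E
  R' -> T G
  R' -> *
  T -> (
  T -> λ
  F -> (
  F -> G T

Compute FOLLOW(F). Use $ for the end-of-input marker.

In E -> F: F is at the end, add FOLLOW(E) = { $, (, ), *, id, void }.
In R' -> F G E: add FIRST(G E)\{λ} = { (, ), *, id, void }.
  Since G E is nullable, also add FOLLOW(R') = { (, ), *, id, void }.
Union: FOLLOW(F) = { $, (, ), *, id, void }.

{ $, (, ), *, id, void }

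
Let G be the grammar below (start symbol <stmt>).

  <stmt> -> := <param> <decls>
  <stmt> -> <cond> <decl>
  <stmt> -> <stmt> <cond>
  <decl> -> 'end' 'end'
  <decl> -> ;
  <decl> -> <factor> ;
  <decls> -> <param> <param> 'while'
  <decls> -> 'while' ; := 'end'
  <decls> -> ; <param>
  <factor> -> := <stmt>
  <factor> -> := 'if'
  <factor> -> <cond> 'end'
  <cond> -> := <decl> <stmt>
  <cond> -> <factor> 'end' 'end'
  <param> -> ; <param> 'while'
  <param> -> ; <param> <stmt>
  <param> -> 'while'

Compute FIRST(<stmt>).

<stmt> -> := <param> <decls> contributes {:=}.
From <stmt> -> <cond> <decl>: add FIRST(<cond>) = { := }.
From <stmt> -> <stmt> <cond>: add FIRST(<stmt>) = { := }.
Union: FIRST(<stmt>) = { := }.

{ := }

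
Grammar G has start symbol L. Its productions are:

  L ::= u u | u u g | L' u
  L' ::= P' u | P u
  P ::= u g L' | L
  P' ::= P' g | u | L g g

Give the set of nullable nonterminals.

No nonterminal has an empty production or an RHS whose symbols are all nullable.

{ } (none)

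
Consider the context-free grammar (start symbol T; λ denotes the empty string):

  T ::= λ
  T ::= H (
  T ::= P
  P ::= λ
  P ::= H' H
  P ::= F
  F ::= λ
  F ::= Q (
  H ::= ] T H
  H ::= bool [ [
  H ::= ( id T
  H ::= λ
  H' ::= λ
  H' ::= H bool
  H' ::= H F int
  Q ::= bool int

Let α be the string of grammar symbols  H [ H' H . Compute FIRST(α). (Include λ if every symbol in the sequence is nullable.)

Add FIRST(H)\{λ} = { (, ], bool }; H is nullable, continue.
[ is a terminal; add {[} and stop.

{ (, [, ], bool }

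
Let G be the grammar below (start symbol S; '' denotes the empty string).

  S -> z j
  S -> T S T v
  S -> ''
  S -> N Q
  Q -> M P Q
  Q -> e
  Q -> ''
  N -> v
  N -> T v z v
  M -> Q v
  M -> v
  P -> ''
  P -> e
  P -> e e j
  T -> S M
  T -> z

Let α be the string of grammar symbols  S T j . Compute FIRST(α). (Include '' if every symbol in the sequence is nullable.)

Add FIRST(S)\{''} = { e, v, z }; S is nullable, continue.
Add FIRST(T) = { e, v, z }; T is not nullable, stop.

{ e, v, z }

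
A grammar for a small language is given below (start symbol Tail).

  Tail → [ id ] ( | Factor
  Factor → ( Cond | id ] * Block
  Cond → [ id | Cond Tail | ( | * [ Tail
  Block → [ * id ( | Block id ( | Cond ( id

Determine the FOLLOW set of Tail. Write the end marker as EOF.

Tail is the start symbol, so EOF ∈ FOLLOW(Tail).
In Cond → Cond Tail: Tail is at the end, add FOLLOW(Cond) = { EOF, (, [, id }.
In Cond → * [ Tail: Tail is at the end, add FOLLOW(Cond) = { EOF, (, [, id }.
Union: FOLLOW(Tail) = { EOF, (, [, id }.

{ EOF, (, [, id }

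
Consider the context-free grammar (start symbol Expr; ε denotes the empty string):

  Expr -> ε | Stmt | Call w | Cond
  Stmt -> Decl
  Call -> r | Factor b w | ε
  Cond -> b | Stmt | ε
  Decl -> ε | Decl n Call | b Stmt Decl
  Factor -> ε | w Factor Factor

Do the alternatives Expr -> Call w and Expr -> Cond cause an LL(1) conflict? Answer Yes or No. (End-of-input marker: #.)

Yes

FIRST(Call w) = { b, r, w } and FIRST(Cond) = { b, n, ε }.
Both contain b, so the two alternatives are not disjoint — LL(1) conflict.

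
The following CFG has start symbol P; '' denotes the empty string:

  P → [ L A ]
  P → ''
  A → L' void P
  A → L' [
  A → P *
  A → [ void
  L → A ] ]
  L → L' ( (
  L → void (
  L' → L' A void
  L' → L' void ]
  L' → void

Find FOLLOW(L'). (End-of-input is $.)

In A → L' void P: add FIRST(void P) = { void }.
In A → L' [: add FIRST([) = { [ }.
In L → L' ( (: add FIRST(( () = { ( }.
In L' → L' A void: add FIRST(A void) = { *, [, void }.
In L' → L' void ]: add FIRST(void ]) = { void }.
Union: FOLLOW(L') = { (, *, [, void }.

{ (, *, [, void }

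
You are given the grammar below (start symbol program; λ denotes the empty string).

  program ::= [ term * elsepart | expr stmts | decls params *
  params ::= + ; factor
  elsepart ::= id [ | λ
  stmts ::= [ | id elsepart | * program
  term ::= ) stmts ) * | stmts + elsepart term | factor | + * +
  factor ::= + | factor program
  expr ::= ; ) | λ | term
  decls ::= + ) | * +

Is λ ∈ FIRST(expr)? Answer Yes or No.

Yes

expr has an λ-production, so expr ⇒ λ.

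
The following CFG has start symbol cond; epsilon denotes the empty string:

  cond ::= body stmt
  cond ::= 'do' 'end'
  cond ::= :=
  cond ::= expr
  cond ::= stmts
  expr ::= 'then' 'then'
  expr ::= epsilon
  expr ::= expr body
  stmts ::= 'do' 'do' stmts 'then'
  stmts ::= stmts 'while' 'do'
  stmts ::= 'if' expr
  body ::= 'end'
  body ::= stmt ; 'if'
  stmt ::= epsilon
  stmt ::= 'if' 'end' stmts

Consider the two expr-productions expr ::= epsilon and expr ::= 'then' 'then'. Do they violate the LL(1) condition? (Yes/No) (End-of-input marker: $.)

Yes

FIRST(epsilon) = { epsilon } and FIRST('then' 'then') = { 'then' }.
The first alternative is nullable and FOLLOW(expr) = { $, 'end', 'if', 'then', 'while', ; } shares 'then' with FIRST of the second — conflict.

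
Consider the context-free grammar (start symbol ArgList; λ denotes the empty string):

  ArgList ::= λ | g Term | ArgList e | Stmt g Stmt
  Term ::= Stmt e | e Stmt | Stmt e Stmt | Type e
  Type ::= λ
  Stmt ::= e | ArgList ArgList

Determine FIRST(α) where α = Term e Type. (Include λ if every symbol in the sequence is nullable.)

{ e, g }

Add FIRST(Term) = { e, g }; Term is not nullable, stop.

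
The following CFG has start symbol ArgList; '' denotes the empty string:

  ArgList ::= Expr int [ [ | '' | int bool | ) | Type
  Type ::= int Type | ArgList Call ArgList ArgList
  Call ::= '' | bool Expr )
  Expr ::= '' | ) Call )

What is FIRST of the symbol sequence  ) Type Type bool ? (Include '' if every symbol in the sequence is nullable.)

{ ) }

) is a terminal; add {)} and stop.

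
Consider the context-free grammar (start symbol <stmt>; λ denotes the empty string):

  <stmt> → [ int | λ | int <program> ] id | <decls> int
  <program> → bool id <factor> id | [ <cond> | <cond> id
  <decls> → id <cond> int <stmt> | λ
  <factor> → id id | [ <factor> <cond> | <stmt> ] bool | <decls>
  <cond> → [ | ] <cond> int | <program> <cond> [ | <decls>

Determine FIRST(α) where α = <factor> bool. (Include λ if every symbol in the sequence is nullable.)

{ [, ], bool, id, int }

Add FIRST(<factor>)\{λ} = { [, ], id, int }; <factor> is nullable, continue.
bool is a terminal; add {bool} and stop.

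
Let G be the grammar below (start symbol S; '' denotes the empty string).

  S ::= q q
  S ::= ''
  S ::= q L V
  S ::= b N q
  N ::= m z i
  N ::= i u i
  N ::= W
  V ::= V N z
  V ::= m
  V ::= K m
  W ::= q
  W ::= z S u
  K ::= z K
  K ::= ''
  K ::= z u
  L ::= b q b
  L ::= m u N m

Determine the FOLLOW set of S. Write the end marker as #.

S is the start symbol, so # ∈ FOLLOW(S).
In W ::= z S u: add FIRST(u) = { u }.
Union: FOLLOW(S) = { #, u }.

{ #, u }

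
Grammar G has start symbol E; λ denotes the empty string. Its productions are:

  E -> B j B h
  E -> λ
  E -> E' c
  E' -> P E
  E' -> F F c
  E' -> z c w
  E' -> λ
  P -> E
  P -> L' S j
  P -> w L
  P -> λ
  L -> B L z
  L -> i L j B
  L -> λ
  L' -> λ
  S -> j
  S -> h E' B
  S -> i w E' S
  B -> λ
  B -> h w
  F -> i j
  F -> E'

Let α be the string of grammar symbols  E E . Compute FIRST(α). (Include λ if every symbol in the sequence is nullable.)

{ c, h, i, j, w, z, λ }

Add FIRST(E)\{λ} = { c, h, i, j, w, z }; E is nullable, continue.
Add FIRST(E)\{λ} = { c, h, i, j, w, z }; E is nullable, continue.
Every symbol is nullable, so include λ.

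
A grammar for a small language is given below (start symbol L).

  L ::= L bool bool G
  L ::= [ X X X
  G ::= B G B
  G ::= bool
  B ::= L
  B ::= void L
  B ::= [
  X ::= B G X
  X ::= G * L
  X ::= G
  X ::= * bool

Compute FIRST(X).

{ *, [, bool, void }

From X ::= B G X: add FIRST(B) = { [, void }.
From X ::= G * L: add FIRST(G) = { [, bool, void }.
From X ::= G: add FIRST(G) = { [, bool, void }.
X ::= * bool contributes {*}.
Union: FIRST(X) = { *, [, bool, void }.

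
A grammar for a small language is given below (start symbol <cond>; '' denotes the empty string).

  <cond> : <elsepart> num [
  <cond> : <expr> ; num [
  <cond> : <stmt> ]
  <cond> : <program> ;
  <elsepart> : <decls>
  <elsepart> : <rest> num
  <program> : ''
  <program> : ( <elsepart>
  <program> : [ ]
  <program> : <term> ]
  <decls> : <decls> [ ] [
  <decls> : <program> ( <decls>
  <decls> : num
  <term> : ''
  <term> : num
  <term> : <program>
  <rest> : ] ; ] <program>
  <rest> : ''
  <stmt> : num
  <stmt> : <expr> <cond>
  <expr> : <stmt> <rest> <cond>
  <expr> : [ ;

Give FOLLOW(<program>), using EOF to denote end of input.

In <cond> : <program> ;: add FIRST(;) = { ; }.
In <decls> : <program> ( <decls>: add FIRST(( <decls>) = { ( }.
In <term> : <program>: <program> is at the end, add FOLLOW(<term>) = { ] }.
In <rest> : ] ; ] <program>: <program> is at the end, add FOLLOW(<rest>) = { (, ;, [, ], num }.
Union: FOLLOW(<program>) = { (, ;, [, ], num }.

{ (, ;, [, ], num }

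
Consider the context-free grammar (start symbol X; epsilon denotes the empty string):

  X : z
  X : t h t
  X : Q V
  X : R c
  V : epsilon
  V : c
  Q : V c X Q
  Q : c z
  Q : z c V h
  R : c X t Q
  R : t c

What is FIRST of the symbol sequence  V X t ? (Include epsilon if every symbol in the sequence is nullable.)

Add FIRST(V)\{epsilon} = { c }; V is nullable, continue.
Add FIRST(X) = { c, t, z }; X is not nullable, stop.

{ c, t, z }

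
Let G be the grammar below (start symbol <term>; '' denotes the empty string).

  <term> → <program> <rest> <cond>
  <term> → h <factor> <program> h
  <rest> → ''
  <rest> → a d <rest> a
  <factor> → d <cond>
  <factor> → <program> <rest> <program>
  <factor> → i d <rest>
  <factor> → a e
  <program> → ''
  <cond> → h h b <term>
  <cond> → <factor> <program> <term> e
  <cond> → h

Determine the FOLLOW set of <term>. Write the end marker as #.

<term> is the start symbol, so # ∈ FOLLOW(<term>).
In <cond> → h h b <term>: <term> is at the end, add FOLLOW(<cond>) = { #, a, d, e, h, i }.
In <cond> → <factor> <program> <term> e: add FIRST(e) = { e }.
Union: FOLLOW(<term>) = { #, a, d, e, h, i }.

{ #, a, d, e, h, i }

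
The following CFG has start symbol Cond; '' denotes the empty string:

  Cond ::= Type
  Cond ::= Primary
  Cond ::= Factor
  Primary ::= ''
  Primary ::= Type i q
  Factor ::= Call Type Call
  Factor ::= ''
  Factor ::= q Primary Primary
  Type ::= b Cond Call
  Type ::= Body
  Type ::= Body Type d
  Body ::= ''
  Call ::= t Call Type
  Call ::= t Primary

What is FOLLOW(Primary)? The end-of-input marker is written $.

{ $, b, d, i, t }

In Cond ::= Primary: Primary is at the end, add FOLLOW(Cond) = { $, t }.
In Factor ::= q Primary Primary: add FIRST(Primary)\{''} = { b, d, i }.
  Since Primary is nullable, also add FOLLOW(Factor) = { $, t }.
In Factor ::= q Primary Primary: Primary is at the end, add FOLLOW(Factor) = { $, t }.
In Call ::= t Primary: Primary is at the end, add FOLLOW(Call) = { $, b, d, i, t }.
Union: FOLLOW(Primary) = { $, b, d, i, t }.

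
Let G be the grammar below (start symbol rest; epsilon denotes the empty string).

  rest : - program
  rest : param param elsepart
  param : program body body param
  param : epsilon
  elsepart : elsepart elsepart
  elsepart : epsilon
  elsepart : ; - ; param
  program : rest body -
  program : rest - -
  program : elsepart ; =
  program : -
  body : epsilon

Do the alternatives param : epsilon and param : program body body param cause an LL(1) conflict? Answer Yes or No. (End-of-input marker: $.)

Yes

FIRST(epsilon) = { epsilon } and FIRST(program body body param) = { -, ; }.
The first alternative is nullable and FOLLOW(param) = { $, -, ; } shares - with FIRST of the second — conflict.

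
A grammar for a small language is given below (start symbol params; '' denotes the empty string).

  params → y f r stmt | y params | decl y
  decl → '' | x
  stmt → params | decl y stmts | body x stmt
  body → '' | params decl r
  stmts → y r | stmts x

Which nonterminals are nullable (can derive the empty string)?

{ body, decl }

Directly nullable (have an ''-production): decl, body.
No other nonterminal has a production whose RHS symbols are all nullable.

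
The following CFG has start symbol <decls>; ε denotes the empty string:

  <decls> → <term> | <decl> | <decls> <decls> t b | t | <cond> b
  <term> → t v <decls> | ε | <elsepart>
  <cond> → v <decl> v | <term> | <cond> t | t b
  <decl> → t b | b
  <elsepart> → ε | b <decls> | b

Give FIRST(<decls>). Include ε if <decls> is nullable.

{ b, t, v, ε }

From <decls> → <term>: add FIRST(<term>) = { b, t, ε } (including ε since <term> is nullable).
From <decls> → <decl>: add FIRST(<decl>) = { b, t }.
From <decls> → <decls> <decls> t b: <decls>, <decls> nullable, take FIRST(<decls>) ∪ FIRST(<decls>) ∪ {t} = { b, t, v }.
<decls> → t contributes {t}.
From <decls> → <cond> b: <cond> nullable, take FIRST(<cond>) ∪ {b} = { b, t, v }.
Union: FIRST(<decls>) = { b, t, v, ε }.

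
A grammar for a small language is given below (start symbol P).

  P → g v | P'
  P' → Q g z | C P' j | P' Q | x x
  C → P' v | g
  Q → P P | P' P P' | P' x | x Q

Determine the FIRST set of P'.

{ g, x }

From P' → Q g z: add FIRST(Q) = { g, x }.
From P' → C P' j: add FIRST(C) = { g, x }.
From P' → P' Q: add FIRST(P') = { g, x }.
P' → x x contributes {x}.
Union: FIRST(P') = { g, x }.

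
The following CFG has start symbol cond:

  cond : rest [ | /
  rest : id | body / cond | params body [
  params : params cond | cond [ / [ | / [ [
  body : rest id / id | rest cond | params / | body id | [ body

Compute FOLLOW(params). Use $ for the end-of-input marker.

In rest : params body [: add FIRST(body [) = { /, [, id }.
In params : params cond: add FIRST(cond) = { /, [, id }.
In body : params /: add FIRST(/) = { / }.
Union: FOLLOW(params) = { /, [, id }.

{ /, [, id }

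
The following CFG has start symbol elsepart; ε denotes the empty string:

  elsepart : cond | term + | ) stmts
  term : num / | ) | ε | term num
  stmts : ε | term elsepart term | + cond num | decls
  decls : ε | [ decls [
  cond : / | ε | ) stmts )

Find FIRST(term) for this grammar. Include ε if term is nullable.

term : num / contributes {num}.
term : ) contributes {)}.
term : ε contributes ε.
From term : term num: term nullable, take FIRST(term) ∪ {num} = { ), num }.
Union: FIRST(term) = { ), num, ε }.

{ ), num, ε }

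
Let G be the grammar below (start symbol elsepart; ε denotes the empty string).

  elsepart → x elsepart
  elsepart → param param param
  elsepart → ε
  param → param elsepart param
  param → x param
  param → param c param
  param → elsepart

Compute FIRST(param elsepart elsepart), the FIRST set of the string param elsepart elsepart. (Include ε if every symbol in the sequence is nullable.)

Add FIRST(param)\{ε} = { c, x }; param is nullable, continue.
Add FIRST(elsepart)\{ε} = { c, x }; elsepart is nullable, continue.
Add FIRST(elsepart)\{ε} = { c, x }; elsepart is nullable, continue.
Every symbol is nullable, so include ε.

{ c, x, ε }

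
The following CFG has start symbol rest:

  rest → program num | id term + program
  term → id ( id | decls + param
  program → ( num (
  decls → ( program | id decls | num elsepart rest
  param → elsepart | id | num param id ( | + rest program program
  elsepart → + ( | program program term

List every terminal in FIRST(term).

{ (, id, num }

term → id ( id contributes {id}.
From term → decls + param: add FIRST(decls) = { (, id, num }.
Union: FIRST(term) = { (, id, num }.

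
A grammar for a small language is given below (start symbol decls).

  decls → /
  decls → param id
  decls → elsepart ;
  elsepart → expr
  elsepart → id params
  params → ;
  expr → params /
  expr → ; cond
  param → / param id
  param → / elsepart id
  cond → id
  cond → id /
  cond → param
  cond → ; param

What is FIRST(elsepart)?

{ ;, id }

From elsepart → expr: add FIRST(expr) = { ; }.
elsepart → id params contributes {id}.
Union: FIRST(elsepart) = { ;, id }.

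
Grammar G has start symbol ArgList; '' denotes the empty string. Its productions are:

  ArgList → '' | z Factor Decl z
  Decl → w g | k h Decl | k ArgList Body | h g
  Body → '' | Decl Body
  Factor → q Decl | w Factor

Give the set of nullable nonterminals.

{ ArgList, Body }

Directly nullable (have an ''-production): ArgList, Body.
No other nonterminal has a production whose RHS symbols are all nullable.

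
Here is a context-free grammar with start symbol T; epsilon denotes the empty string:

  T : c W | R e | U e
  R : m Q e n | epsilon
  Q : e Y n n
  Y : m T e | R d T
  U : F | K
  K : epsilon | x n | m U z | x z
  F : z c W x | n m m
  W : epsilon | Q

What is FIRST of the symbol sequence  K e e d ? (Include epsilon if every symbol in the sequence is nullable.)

Add FIRST(K)\{epsilon} = { m, x }; K is nullable, continue.
e is a terminal; add {e} and stop.

{ e, m, x }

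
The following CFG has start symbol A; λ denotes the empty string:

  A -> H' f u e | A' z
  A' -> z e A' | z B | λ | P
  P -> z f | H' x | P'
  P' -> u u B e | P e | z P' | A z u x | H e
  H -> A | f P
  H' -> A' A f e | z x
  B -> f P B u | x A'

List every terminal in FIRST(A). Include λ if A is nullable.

{ f, u, z }

From A -> H' f u e: add FIRST(H') = { f, u, z }.
From A -> A' z: A' nullable, take FIRST(A') ∪ {z} = { f, u, z }.
Union: FIRST(A) = { f, u, z }.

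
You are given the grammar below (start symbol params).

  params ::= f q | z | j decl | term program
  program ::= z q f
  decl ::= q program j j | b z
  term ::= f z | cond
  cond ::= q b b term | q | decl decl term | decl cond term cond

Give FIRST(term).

{ b, f, q }

term ::= f z contributes {f}.
From term ::= cond: add FIRST(cond) = { b, q }.
Union: FIRST(term) = { b, f, q }.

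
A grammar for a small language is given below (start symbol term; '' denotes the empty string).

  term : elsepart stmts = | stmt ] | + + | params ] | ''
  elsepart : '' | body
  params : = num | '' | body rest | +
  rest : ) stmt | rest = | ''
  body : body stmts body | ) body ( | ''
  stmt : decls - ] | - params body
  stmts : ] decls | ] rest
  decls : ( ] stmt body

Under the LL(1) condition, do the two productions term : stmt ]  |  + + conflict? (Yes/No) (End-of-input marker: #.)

FIRST(stmt ]) = { (, - } and FIRST(+ +) = { + }.
The FIRST sets are disjoint and neither alternative is nullable — no conflict.

No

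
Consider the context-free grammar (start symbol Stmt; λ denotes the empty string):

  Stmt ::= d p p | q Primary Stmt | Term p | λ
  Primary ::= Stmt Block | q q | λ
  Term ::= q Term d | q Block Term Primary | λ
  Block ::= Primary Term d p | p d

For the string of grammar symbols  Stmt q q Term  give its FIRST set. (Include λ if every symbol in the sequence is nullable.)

{ d, p, q }

Add FIRST(Stmt)\{λ} = { d, p, q }; Stmt is nullable, continue.
q is a terminal; add {q} and stop.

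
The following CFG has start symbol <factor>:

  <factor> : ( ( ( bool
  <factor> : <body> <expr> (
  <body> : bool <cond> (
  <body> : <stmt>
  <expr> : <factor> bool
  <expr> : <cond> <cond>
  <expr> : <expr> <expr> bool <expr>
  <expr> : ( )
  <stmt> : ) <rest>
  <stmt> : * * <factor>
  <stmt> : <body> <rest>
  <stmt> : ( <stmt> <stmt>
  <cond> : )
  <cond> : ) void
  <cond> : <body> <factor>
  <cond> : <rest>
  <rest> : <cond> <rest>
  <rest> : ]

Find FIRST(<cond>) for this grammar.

{ (, ), *, ], bool }

<cond> : ) contributes {)}.
<cond> : ) void contributes {)}.
From <cond> : <body> <factor>: add FIRST(<body>) = { (, ), *, bool }.
From <cond> : <rest>: add FIRST(<rest>) = { (, ), *, ], bool }.
Union: FIRST(<cond>) = { (, ), *, ], bool }.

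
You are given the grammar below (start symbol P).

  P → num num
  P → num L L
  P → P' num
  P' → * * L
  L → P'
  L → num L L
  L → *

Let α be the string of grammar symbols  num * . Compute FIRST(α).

{ num }

num is a terminal; add {num} and stop.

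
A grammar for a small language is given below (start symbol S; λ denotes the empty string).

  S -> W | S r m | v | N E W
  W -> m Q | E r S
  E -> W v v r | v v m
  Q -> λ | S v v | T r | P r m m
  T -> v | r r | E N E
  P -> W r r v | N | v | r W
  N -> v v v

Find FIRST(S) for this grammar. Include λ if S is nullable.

{ m, v }

From S -> W: add FIRST(W) = { m, v }.
From S -> S r m: add FIRST(S) = { m, v }.
S -> v contributes {v}.
From S -> N E W: add FIRST(N) = { v }.
Union: FIRST(S) = { m, v }.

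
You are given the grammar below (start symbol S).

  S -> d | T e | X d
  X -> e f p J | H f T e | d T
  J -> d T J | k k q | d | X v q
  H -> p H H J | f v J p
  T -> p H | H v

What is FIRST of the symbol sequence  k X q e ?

{ k }

k is a terminal; add {k} and stop.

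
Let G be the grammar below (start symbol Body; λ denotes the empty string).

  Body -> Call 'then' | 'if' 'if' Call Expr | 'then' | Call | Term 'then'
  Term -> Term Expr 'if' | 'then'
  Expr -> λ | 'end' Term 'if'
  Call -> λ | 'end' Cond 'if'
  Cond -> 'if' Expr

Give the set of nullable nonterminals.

{ Body, Call, Expr }

Directly nullable (have an λ-production): Expr, Call.
Body -> Call with every symbol nullable, so Body is nullable.
No other nonterminal has a production whose RHS symbols are all nullable.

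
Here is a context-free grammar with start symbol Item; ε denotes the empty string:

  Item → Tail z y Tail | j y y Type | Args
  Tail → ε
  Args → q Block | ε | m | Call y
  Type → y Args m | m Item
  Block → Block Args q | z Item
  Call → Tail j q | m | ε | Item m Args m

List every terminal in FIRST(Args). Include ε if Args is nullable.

Args → q Block contributes {q}.
Args → ε contributes ε.
Args → m contributes {m}.
From Args → Call y: Call nullable, take FIRST(Call) ∪ {y} = { j, m, q, y, z }.
Union: FIRST(Args) = { j, m, q, y, z, ε }.

{ j, m, q, y, z, ε }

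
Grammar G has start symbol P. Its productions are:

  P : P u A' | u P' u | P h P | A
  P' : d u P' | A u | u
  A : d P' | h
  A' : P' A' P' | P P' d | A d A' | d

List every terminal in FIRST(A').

{ d, h, u }

From A' : P' A' P': add FIRST(P') = { d, h, u }.
From A' : P P' d: add FIRST(P) = { d, h, u }.
From A' : A d A': add FIRST(A) = { d, h }.
A' : d contributes {d}.
Union: FIRST(A') = { d, h, u }.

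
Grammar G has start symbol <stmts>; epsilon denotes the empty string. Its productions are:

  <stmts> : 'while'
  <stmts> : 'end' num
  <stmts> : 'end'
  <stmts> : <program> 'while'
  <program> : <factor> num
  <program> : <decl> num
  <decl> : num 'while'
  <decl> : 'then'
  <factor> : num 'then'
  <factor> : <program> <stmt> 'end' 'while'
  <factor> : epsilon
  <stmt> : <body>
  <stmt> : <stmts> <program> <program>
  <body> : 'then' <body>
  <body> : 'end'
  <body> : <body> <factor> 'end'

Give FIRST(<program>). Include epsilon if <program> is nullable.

{ 'then', num }

From <program> : <factor> num: <factor> nullable, take FIRST(<factor>) ∪ {num} = { 'then', num }.
From <program> : <decl> num: add FIRST(<decl>) = { 'then', num }.
Union: FIRST(<program>) = { 'then', num }.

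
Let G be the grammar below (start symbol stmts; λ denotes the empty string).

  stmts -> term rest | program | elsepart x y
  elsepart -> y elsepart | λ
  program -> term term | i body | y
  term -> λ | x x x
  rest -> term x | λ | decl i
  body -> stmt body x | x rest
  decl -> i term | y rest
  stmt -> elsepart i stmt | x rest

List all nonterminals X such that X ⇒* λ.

Directly nullable (have an λ-production): elsepart, term, rest.
stmts -> term rest with every symbol nullable, so stmts is nullable.
program -> term term with every symbol nullable, so program is nullable.
No other nonterminal has a production whose RHS symbols are all nullable.

{ elsepart, program, rest, stmts, term }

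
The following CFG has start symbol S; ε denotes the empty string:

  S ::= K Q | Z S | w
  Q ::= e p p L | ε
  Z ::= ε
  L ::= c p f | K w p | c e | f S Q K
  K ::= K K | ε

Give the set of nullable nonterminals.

Directly nullable (have an ε-production): Q, Z, K.
S ::= K Q with every symbol nullable, so S is nullable.
No other nonterminal has a production whose RHS symbols are all nullable.

{ K, Q, S, Z }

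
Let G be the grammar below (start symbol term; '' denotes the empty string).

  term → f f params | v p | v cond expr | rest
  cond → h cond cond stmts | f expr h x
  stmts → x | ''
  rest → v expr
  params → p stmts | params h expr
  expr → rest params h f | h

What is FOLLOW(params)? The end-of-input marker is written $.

In term → f f params: params is at the end, add FOLLOW(term) = { $ }.
In params → params h expr: add FIRST(h expr) = { h }.
In expr → rest params h f: add FIRST(h f) = { h }.
Union: FOLLOW(params) = { $, h }.

{ $, h }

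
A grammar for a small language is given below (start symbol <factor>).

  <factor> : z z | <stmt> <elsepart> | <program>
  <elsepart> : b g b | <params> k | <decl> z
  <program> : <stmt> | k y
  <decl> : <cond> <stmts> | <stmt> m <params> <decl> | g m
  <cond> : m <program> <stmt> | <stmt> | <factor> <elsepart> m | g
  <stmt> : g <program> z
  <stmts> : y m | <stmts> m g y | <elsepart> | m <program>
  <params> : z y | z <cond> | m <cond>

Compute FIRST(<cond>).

{ g, k, m, z }

<cond> : m <program> <stmt> contributes {m}.
From <cond> : <stmt>: add FIRST(<stmt>) = { g }.
From <cond> : <factor> <elsepart> m: add FIRST(<factor>) = { g, k, z }.
<cond> : g contributes {g}.
Union: FIRST(<cond>) = { g, k, m, z }.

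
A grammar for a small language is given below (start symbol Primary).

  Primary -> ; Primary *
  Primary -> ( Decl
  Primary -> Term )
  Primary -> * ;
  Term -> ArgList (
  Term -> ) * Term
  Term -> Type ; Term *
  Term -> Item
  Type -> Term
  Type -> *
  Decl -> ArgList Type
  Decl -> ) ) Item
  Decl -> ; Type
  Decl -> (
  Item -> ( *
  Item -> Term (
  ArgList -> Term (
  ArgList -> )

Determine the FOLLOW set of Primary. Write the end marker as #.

Primary is the start symbol, so # ∈ FOLLOW(Primary).
In Primary -> ; Primary *: add FIRST(*) = { * }.
Union: FOLLOW(Primary) = { #, * }.

{ #, * }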